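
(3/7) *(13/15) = 13/35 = 0.37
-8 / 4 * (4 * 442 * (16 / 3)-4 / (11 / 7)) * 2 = -1244336 / 33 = -37707.15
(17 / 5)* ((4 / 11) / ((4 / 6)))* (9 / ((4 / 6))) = 25.04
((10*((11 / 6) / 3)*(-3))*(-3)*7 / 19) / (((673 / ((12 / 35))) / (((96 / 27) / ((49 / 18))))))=8448 / 626563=0.01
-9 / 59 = -0.15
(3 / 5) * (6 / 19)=18 / 95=0.19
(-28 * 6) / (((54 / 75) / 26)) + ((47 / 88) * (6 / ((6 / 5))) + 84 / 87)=-46418563 / 7656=-6063.03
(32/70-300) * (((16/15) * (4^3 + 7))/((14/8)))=-47639296/3675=-12963.07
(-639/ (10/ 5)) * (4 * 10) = -12780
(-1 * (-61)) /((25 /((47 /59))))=2867 /1475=1.94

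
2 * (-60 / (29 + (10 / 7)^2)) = -1960 / 507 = -3.87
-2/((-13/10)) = 20/13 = 1.54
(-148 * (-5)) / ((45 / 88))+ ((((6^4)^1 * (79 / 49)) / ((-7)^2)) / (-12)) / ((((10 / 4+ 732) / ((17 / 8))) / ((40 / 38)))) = 872787859484 / 603128799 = 1447.10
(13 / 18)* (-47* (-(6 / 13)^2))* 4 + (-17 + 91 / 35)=944 / 65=14.52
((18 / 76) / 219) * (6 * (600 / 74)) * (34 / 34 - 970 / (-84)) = 237150 / 359233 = 0.66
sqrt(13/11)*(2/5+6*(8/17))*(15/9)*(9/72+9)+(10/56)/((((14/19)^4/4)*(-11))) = -651605/2958032+10001*sqrt(143)/2244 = 53.07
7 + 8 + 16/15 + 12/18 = 251/15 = 16.73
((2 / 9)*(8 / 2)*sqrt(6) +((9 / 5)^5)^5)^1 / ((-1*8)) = -717897987691852588770249 / 2384185791015625000 - sqrt(6) / 9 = -301108.51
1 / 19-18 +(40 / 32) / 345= -94097 / 5244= -17.94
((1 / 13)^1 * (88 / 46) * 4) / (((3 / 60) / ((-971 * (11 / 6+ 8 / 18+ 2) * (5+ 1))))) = -263179840 / 897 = -293400.04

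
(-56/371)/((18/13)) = -52/477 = -0.11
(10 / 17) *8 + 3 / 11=931 / 187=4.98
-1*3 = -3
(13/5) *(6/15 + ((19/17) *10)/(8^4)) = 911391/870400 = 1.05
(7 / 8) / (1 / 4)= 7 / 2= 3.50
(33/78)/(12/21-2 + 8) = 77/1196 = 0.06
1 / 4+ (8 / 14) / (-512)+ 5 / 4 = 1343 / 896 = 1.50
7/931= 0.01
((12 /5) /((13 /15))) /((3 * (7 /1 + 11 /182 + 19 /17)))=2856 /25303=0.11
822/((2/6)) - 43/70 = 172577/70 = 2465.39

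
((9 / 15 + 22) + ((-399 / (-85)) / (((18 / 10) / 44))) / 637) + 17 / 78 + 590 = 28449241 / 46410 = 613.00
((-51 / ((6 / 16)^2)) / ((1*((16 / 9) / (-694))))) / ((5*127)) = 141576 / 635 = 222.95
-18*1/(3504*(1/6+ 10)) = -9/17812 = -0.00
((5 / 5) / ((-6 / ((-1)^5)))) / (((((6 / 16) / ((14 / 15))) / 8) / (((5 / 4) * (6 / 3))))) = 224 / 27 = 8.30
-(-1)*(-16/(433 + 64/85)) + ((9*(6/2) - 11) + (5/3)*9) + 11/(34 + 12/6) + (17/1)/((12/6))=52784317/1327284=39.77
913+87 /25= 22912 /25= 916.48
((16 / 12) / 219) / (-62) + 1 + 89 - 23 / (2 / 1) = 3197615 / 40734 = 78.50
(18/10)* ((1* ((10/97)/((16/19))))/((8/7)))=1197/6208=0.19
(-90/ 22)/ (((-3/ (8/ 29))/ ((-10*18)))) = -21600/ 319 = -67.71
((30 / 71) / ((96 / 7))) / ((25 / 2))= 0.00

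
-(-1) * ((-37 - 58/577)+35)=-1212/577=-2.10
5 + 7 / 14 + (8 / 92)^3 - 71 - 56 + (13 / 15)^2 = -661114679 / 5475150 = -120.75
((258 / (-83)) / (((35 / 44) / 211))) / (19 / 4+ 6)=-222816 / 2905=-76.70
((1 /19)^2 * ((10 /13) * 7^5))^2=1282.56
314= 314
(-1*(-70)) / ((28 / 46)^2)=2645 / 14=188.93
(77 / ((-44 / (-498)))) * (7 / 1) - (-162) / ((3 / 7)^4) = 21805 / 2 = 10902.50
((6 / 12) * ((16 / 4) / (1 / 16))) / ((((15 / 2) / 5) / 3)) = 64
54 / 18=3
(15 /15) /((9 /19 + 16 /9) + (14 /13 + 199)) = 2223 /449776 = 0.00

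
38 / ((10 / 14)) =53.20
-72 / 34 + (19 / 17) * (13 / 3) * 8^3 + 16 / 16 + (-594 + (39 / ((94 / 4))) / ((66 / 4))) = 49693073 / 26367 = 1884.67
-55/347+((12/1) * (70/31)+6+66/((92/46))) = 709298/10757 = 65.94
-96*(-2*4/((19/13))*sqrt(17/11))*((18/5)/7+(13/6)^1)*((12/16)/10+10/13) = 3954512*sqrt(187)/36575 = 1478.53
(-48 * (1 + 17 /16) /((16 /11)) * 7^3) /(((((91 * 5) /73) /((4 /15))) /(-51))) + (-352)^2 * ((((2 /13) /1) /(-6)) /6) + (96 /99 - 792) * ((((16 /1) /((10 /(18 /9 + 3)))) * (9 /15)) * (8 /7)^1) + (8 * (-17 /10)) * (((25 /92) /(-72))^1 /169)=24819863538919 /538738200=46070.36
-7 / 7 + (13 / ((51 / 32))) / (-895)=-46061 / 45645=-1.01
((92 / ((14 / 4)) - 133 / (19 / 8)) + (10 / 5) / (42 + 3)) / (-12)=4673 / 1890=2.47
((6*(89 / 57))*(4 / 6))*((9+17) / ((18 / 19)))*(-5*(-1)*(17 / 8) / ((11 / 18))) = 98345 / 33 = 2980.15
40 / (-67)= -0.60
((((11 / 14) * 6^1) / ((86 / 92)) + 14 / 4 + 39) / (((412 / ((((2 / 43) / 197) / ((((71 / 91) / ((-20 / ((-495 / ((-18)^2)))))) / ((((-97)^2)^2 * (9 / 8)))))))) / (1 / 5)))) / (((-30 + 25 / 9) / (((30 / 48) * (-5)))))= 24012789918574977 / 22972457597936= 1045.29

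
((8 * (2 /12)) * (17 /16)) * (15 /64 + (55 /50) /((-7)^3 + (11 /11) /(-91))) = 19626653 /59930880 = 0.33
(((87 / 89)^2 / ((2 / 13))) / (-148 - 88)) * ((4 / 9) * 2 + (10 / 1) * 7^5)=-8268835627 / 1869356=-4423.36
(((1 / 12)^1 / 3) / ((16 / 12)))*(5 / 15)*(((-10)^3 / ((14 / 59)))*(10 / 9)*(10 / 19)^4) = -2.50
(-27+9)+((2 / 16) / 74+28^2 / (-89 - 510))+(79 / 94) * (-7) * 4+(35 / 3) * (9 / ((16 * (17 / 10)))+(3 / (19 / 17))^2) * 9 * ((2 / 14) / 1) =7180143926207 / 102282776912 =70.20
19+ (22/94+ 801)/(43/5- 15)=-79857/752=-106.19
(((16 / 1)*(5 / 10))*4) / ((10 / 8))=25.60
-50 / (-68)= 25 / 34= 0.74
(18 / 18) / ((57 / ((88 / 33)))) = 8 / 171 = 0.05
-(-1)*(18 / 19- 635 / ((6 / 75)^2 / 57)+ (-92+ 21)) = -429820949 / 76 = -5655538.80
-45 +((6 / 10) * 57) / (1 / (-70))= -2439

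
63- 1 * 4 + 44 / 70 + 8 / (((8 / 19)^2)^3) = 1714992651 / 1146880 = 1495.35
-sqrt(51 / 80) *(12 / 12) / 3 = -sqrt(255) / 60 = -0.27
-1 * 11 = -11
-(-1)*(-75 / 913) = -75 / 913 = -0.08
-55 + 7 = -48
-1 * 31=-31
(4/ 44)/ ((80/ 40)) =1/ 22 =0.05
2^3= 8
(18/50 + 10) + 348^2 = 3027859/25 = 121114.36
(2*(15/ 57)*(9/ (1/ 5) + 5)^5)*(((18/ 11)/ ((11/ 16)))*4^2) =14400000000000/ 2299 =6263592866.46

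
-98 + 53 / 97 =-9453 / 97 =-97.45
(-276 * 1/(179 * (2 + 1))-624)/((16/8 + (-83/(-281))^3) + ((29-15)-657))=1240178363654/1272865643213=0.97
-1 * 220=-220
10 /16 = 5 /8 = 0.62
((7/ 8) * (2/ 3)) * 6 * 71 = 497/ 2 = 248.50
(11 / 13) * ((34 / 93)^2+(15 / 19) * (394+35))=286.69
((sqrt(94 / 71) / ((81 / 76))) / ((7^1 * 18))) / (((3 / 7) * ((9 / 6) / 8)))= 0.11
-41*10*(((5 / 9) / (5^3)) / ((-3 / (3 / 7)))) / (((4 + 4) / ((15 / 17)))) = 41 / 1428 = 0.03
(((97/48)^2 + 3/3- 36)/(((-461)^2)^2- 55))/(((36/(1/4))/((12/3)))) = -0.00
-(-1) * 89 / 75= 89 / 75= 1.19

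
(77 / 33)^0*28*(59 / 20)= 82.60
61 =61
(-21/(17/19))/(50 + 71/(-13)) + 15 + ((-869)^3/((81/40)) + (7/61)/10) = -52535802020724013/162114210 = -324066607.24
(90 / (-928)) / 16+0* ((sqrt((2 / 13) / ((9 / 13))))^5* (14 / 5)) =-45 / 7424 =-0.01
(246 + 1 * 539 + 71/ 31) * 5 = 122030/ 31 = 3936.45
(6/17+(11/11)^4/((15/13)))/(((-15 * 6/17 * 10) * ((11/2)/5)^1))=-311/14850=-0.02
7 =7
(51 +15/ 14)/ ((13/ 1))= 729/ 182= 4.01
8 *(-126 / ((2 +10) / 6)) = -504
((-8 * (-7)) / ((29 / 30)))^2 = 2822400 / 841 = 3356.00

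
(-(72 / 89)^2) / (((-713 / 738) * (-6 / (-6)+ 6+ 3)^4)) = 0.00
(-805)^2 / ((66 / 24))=2592100 / 11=235645.45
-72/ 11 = -6.55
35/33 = 1.06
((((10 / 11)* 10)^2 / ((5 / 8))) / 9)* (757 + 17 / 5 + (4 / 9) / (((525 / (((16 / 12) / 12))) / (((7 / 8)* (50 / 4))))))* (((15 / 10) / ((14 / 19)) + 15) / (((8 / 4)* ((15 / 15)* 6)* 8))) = 445145675 / 224532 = 1982.55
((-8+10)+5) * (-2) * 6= -84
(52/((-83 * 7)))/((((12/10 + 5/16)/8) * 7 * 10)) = -3328/492107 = -0.01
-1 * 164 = -164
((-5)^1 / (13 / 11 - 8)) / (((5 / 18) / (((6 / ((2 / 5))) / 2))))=99 / 5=19.80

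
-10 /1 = -10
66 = 66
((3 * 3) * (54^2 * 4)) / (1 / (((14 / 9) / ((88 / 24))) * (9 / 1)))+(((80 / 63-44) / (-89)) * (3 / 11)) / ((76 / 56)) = 22366821800 / 55803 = 400817.55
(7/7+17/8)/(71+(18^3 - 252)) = 25/45208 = 0.00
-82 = -82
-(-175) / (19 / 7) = 64.47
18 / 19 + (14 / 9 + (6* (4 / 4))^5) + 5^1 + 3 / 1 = 1331492 / 171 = 7786.50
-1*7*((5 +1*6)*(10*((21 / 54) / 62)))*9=-2695 / 62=-43.47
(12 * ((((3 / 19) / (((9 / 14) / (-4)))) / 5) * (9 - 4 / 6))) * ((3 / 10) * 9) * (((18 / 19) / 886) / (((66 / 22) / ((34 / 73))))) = -102816 / 11674379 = -0.01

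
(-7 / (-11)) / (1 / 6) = 42 / 11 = 3.82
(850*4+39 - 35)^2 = 11587216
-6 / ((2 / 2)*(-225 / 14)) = 28 / 75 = 0.37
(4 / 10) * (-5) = -2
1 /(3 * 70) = 1 /210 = 0.00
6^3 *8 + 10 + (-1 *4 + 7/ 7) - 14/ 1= 1721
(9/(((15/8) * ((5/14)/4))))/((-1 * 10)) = -672/125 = -5.38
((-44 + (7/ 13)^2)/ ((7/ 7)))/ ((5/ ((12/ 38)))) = -44322/ 16055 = -2.76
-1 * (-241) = 241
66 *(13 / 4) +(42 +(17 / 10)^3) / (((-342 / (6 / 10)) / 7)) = 121936609 / 570000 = 213.92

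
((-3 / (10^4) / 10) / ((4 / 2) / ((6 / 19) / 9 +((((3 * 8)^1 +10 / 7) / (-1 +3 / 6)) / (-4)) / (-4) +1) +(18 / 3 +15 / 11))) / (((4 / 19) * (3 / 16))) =-64999 / 549975000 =-0.00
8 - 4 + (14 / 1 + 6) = 24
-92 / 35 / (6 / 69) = -1058 / 35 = -30.23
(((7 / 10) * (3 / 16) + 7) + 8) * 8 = 2421 / 20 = 121.05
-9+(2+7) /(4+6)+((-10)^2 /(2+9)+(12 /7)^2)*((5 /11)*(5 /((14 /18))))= 11227257 /415030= 27.05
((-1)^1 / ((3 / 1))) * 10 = -10 / 3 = -3.33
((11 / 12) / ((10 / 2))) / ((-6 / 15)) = -11 / 24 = -0.46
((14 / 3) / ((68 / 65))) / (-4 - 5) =-455 / 918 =-0.50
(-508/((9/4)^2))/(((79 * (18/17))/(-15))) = 345440/19197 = 17.99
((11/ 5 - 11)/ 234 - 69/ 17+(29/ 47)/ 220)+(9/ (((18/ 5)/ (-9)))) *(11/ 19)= -6689770199/ 390758940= -17.12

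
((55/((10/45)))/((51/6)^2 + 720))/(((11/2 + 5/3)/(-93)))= -552420/136267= -4.05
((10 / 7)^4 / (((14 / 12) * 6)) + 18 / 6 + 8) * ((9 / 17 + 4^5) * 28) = 13576690836 / 40817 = 332623.44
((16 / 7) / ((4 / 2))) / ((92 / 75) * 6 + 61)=200 / 11963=0.02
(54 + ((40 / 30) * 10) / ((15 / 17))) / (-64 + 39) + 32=6578 / 225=29.24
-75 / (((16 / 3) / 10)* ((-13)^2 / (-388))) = 109125 / 338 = 322.86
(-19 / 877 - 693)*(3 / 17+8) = -5666.47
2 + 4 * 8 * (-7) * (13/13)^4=-222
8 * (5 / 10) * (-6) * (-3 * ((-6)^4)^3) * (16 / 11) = 2507653251072 / 11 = 227968477370.18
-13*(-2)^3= 104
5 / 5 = 1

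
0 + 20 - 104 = -84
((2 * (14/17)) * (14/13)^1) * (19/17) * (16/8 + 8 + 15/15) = 81928/3757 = 21.81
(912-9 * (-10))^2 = 1004004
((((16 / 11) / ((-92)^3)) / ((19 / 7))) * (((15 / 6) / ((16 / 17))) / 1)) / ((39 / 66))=-595 / 192335936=-0.00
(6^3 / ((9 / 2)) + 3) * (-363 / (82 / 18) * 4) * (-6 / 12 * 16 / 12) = 444312 / 41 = 10836.88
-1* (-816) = 816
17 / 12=1.42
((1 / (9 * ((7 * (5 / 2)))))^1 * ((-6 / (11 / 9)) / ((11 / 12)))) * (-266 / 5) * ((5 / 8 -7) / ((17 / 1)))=-0.68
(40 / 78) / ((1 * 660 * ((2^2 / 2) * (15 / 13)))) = 1 / 2970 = 0.00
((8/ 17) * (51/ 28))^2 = 36/ 49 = 0.73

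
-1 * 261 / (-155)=261 / 155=1.68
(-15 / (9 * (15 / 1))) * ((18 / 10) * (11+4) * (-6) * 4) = 72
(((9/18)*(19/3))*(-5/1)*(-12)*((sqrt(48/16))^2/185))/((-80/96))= -684/185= -3.70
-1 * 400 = -400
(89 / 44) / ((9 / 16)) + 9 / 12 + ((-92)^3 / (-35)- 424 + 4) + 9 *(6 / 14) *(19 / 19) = 302652943 / 13860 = 21836.43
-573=-573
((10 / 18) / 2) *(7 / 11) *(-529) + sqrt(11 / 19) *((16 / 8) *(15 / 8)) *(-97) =-1455 *sqrt(209) / 76-18515 / 198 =-370.28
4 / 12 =1 / 3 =0.33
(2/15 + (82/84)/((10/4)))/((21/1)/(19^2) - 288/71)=-281941/2152017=-0.13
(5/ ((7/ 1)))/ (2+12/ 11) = 55/ 238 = 0.23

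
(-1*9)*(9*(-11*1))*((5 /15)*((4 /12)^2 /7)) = 33 /7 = 4.71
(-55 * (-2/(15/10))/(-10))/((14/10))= -5.24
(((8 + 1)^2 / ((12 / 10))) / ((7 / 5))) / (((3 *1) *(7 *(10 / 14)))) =45 / 14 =3.21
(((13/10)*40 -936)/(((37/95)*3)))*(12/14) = -167960/259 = -648.49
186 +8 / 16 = 373 / 2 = 186.50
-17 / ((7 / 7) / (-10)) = 170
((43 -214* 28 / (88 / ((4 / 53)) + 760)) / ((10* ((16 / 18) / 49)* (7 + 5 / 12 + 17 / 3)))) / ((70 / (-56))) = -52773 / 3925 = -13.45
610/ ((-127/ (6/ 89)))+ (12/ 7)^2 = 1448292/ 553847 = 2.61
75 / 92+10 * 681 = 626595 / 92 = 6810.82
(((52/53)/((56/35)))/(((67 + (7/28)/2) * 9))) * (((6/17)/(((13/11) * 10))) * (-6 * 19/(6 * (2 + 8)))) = -418/7257555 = -0.00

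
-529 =-529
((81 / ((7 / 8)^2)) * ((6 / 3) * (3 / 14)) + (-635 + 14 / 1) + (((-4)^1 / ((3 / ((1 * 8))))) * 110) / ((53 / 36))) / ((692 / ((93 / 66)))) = -773549913 / 276757096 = -2.80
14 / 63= 2 / 9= 0.22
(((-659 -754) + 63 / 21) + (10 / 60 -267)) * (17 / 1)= -171037 / 6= -28506.17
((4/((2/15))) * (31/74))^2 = 216225/1369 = 157.94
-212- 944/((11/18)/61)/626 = -1248172/3443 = -362.52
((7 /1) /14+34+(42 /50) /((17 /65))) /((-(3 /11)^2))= -258577 /510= -507.01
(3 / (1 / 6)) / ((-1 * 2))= -9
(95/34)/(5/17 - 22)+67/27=5209/2214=2.35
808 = 808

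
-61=-61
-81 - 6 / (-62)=-80.90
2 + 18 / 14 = 23 / 7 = 3.29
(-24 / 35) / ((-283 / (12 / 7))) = 288 / 69335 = 0.00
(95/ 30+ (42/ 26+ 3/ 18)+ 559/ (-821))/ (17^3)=136652/ 157309347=0.00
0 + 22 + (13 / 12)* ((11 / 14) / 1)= 3839 / 168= 22.85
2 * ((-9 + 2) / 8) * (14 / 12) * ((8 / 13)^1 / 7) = -7 / 39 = -0.18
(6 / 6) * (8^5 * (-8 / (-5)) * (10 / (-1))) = -524288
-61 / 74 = -0.82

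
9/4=2.25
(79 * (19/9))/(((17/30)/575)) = 8630750/51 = 169230.39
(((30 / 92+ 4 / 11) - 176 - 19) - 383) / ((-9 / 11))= 97373 / 138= 705.60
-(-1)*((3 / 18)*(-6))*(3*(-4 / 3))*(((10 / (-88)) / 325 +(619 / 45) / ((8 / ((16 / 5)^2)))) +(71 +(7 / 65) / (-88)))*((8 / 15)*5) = 456141308 / 482625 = 945.13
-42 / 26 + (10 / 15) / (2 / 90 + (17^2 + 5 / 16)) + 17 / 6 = 19827935 / 16249038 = 1.22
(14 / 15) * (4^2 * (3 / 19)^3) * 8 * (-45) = -145152 / 6859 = -21.16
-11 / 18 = -0.61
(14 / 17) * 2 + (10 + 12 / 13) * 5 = 56.26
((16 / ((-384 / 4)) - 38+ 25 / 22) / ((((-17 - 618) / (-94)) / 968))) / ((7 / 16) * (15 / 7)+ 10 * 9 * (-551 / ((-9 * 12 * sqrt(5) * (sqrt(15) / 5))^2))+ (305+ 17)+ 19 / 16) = -409389552 / 24897715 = -16.44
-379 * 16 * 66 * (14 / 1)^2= -78443904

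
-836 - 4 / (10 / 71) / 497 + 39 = -27897 / 35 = -797.06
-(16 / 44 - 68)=67.64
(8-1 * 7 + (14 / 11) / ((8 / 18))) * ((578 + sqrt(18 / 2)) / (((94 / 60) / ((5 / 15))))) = 246925 / 517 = 477.61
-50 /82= -25 /41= -0.61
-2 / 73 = -0.03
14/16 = 7/8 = 0.88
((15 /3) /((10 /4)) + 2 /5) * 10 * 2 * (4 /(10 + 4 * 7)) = 96 /19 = 5.05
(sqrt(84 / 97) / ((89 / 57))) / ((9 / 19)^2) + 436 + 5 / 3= 13718 * sqrt(2037) / 233091 + 1313 / 3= 440.32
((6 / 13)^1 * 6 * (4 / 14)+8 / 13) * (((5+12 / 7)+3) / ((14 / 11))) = 47872 / 4459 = 10.74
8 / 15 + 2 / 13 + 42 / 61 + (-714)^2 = 6064039784 / 11895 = 509797.38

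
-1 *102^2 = -10404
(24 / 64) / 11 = 3 / 88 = 0.03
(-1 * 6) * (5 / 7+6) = -40.29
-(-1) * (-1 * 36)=-36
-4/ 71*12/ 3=-16/ 71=-0.23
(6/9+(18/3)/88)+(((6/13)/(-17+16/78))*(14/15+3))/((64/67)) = 0.62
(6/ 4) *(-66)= -99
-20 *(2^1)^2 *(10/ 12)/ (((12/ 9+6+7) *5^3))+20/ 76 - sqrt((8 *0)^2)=923/ 4085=0.23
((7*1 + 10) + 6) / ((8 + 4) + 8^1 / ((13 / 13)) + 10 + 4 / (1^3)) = 23 / 34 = 0.68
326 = 326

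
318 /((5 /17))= 5406 /5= 1081.20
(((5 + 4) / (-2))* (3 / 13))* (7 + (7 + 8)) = -297 / 13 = -22.85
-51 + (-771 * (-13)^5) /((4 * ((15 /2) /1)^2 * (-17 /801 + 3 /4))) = 101908040343 /58375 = 1745748.01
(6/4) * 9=27/2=13.50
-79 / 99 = -0.80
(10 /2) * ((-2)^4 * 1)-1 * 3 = 77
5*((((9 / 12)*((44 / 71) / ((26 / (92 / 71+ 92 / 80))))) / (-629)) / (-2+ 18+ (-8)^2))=-114609 / 26380964480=-0.00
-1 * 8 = -8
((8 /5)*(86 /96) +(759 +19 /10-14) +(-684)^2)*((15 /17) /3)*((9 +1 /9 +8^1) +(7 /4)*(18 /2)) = 8315383895 /1836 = 4529076.20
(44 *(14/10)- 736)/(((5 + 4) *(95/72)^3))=-139843584/4286875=-32.62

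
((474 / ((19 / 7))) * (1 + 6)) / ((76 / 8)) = 128.68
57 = 57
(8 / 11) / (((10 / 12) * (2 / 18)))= 432 / 55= 7.85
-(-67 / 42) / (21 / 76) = 2546 / 441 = 5.77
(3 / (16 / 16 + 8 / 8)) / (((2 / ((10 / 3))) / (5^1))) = 25 / 2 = 12.50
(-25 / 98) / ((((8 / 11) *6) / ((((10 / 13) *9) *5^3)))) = -515625 / 10192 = -50.59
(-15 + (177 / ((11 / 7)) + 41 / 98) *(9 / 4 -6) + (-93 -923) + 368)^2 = 1181471.70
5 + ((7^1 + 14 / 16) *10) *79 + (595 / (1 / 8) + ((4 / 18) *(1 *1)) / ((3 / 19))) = 1186667 / 108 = 10987.66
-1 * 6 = -6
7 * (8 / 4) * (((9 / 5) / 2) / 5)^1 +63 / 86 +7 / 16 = 63469 / 17200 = 3.69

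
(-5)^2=25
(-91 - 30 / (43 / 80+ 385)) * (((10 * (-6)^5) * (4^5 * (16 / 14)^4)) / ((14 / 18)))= 916189617869291520 / 57597589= 15906735573.07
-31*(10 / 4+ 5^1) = -465 / 2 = -232.50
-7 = -7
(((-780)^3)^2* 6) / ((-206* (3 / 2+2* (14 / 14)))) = -1351197604224000000 / 721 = -1874060477425797.50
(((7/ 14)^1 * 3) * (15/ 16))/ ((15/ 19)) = 57/ 32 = 1.78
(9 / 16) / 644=9 / 10304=0.00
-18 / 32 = -9 / 16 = -0.56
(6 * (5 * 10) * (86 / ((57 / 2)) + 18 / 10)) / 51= 27460 / 969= 28.34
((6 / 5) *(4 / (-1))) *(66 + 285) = -1684.80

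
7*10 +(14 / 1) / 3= 224 / 3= 74.67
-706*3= -2118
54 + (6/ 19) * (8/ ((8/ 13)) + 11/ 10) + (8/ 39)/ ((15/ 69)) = 220063/ 3705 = 59.40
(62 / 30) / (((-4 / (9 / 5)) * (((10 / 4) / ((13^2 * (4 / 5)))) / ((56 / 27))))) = -586768 / 5625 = -104.31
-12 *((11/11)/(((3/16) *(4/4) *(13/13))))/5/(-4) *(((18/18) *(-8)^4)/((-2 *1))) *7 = -229376/5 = -45875.20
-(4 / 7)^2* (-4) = 1.31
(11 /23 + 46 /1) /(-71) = -1069 /1633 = -0.65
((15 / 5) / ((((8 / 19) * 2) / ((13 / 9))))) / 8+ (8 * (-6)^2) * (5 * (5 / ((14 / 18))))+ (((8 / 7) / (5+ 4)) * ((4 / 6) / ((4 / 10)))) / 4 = 223965641 / 24192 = 9257.84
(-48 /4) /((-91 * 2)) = 6 /91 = 0.07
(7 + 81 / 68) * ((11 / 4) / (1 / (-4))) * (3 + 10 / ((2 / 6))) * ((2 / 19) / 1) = -312.99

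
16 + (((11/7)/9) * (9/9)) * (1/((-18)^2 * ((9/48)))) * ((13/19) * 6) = 1552456/96957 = 16.01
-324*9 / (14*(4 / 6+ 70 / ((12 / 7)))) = -2916 / 581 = -5.02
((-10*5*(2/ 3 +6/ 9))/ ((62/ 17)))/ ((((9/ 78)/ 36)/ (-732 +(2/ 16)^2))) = 258829675/ 62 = 4174672.18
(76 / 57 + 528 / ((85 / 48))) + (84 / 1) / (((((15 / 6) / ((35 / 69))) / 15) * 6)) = 2006456 / 5865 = 342.11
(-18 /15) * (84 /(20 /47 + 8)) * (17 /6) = -5593 /165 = -33.90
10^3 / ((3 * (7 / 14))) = 2000 / 3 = 666.67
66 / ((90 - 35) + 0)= 6 / 5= 1.20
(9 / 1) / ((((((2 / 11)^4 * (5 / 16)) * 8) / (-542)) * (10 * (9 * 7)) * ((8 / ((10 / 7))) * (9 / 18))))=-1012.17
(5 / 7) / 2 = 5 / 14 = 0.36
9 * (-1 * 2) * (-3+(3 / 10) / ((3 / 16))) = 25.20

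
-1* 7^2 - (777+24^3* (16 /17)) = -235226 /17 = -13836.82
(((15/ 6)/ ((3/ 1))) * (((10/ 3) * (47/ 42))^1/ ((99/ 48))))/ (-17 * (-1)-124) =-9400/ 667359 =-0.01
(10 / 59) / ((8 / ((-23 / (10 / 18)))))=-207 / 236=-0.88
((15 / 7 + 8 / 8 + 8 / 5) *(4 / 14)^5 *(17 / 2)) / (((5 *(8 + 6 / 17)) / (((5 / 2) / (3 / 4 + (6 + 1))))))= 767584 / 1294727245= 0.00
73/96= 0.76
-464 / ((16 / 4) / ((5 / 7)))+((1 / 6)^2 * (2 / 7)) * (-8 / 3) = -15664 / 189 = -82.88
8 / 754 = 4 / 377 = 0.01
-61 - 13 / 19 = -61.68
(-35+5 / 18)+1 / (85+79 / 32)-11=-255889 / 5598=-45.71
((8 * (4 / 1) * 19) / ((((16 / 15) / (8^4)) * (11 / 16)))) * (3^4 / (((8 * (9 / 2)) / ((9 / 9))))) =84049920 / 11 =7640901.82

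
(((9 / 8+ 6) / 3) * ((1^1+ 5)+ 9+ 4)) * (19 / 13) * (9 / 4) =61731 / 416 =148.39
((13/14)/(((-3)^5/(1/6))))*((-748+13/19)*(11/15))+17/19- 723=-1399586381/1939140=-721.76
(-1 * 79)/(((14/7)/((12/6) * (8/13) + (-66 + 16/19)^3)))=974317380284/89167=10926883.04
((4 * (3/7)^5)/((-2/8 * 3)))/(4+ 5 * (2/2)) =-0.01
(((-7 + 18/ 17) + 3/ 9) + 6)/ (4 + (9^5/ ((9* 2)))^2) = 80/ 2195383587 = 0.00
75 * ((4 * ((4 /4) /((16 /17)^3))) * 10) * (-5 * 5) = -46059375 /512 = -89959.72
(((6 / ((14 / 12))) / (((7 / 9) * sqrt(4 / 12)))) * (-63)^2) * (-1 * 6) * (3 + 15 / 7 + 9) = -15588936 * sqrt(3) / 7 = -3857261.31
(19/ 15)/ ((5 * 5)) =19/ 375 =0.05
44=44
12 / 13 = 0.92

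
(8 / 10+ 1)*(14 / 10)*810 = 10206 / 5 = 2041.20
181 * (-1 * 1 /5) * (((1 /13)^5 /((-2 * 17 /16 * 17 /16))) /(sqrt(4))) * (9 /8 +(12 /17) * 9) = 1472616 /9120812545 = 0.00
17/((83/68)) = 1156/83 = 13.93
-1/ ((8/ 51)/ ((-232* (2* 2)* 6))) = 35496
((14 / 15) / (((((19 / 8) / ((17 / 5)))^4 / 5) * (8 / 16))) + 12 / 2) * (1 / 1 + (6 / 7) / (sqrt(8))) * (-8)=-88359741584 / 244351875 - 44179870792 * sqrt(2) / 570154375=-471.19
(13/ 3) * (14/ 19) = 182/ 57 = 3.19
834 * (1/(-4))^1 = -417/2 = -208.50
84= 84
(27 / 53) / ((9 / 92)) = 276 / 53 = 5.21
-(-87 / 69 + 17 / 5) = -246 / 115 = -2.14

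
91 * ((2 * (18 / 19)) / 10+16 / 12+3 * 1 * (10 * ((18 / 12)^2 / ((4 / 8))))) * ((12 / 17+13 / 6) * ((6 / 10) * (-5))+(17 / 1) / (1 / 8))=15334853989 / 9690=1582544.27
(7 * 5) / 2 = 35 / 2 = 17.50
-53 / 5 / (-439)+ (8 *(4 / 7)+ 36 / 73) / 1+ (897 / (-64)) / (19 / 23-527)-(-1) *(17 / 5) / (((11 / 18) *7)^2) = 1300246395215927 / 245275801133440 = 5.30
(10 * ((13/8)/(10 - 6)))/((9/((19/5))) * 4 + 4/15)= 18525/44416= 0.42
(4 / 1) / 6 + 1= 5 / 3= 1.67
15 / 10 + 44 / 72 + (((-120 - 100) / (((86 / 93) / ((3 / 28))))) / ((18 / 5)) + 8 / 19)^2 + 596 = 3025860643849 / 4709802384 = 642.46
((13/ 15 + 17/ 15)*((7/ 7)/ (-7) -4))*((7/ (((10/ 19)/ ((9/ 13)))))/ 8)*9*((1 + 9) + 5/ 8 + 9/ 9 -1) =-758727/ 832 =-911.93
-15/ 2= -7.50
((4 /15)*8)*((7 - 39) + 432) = 2560 /3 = 853.33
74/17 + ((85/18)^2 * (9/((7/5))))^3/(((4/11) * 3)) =8815884138405479/3264613632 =2700437.21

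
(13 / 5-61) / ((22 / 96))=-14016 / 55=-254.84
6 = 6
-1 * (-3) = 3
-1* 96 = -96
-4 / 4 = -1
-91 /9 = -10.11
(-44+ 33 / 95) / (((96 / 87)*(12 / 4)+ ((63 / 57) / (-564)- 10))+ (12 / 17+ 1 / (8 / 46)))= 96090137 / 518905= 185.18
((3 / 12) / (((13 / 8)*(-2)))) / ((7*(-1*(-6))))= -1 / 546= -0.00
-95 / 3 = -31.67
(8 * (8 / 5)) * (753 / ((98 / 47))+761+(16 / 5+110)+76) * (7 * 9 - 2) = 1254263456 / 1225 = 1023888.54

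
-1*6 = -6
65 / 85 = 0.76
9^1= 9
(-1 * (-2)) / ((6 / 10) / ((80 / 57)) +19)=800 / 7771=0.10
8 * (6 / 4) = 12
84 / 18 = 14 / 3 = 4.67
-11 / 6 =-1.83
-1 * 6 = -6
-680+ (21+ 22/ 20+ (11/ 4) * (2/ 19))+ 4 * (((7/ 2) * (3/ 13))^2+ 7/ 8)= -20919699/ 32110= -651.50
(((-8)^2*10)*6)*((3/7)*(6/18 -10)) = -111360/7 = -15908.57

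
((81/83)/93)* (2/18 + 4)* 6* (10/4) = 1665/2573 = 0.65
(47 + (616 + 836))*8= 11992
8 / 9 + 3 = 35 / 9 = 3.89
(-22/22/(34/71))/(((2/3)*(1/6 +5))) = -639/1054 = -0.61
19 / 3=6.33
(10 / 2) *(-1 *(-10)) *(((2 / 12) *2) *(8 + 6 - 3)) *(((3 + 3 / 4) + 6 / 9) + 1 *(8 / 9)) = 52525 / 54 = 972.69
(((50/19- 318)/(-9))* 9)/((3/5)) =525.61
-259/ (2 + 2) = -259/ 4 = -64.75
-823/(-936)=0.88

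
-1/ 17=-0.06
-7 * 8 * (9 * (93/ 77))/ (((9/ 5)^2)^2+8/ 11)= -4185000/ 77171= -54.23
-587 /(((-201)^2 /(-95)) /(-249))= -4628495 /13467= -343.69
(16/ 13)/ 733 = 16/ 9529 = 0.00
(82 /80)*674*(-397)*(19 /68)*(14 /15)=-729551417 /10200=-71524.65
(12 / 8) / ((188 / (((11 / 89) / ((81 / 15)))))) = 55 / 301176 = 0.00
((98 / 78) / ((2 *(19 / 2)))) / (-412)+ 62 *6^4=24530822735 / 305292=80352.00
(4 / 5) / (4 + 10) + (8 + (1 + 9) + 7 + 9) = 1192 / 35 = 34.06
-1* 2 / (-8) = 1 / 4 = 0.25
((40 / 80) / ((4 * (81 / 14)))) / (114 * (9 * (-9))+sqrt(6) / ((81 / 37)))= -872613 / 372956785268 - 259 * sqrt(6) / 2237740711608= -0.00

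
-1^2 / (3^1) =-1 / 3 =-0.33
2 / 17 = 0.12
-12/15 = -4/5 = -0.80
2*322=644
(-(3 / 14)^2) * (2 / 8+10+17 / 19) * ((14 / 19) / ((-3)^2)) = -121 / 2888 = -0.04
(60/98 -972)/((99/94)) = -1491404/1617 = -922.33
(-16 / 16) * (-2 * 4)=8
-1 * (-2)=2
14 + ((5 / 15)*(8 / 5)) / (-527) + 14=221332 / 7905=28.00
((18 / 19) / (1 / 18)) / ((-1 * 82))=-162 / 779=-0.21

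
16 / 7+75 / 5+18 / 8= 547 / 28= 19.54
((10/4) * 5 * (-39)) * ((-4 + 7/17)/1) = 59475/34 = 1749.26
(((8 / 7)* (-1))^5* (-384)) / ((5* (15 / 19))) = 189.66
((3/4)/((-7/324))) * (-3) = 729/7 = 104.14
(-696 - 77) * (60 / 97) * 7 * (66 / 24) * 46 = -41069490 / 97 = -423396.80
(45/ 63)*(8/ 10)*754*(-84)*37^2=-49546848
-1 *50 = -50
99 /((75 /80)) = 528 /5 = 105.60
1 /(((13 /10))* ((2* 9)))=5 /117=0.04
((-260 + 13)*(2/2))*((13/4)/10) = -3211/40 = -80.28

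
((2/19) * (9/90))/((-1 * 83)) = -1/7885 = -0.00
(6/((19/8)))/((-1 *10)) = -24/95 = -0.25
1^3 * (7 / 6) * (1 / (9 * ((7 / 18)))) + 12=37 / 3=12.33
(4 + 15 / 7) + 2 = 57 / 7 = 8.14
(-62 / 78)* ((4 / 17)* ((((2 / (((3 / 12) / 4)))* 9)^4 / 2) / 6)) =-23696769024 / 221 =-107225199.20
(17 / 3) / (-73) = -17 / 219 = -0.08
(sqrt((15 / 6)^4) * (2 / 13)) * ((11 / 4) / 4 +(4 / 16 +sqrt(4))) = 1175 / 416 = 2.82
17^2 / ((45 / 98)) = 28322 / 45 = 629.38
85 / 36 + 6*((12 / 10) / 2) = 1073 / 180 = 5.96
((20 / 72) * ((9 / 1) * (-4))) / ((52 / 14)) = -35 / 13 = -2.69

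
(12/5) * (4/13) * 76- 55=73/65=1.12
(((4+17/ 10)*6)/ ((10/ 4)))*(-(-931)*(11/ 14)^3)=4324419/ 700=6177.74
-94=-94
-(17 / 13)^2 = -289 / 169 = -1.71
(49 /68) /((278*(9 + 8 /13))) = 637 /2363000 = 0.00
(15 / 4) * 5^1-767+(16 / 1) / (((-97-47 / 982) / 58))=-757.81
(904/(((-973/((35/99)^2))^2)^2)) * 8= 6782825000000/3444615550071694727948241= 0.00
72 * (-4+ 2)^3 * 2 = -1152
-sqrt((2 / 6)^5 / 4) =-sqrt(3) / 54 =-0.03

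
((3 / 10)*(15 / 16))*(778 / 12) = 1167 / 64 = 18.23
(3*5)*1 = 15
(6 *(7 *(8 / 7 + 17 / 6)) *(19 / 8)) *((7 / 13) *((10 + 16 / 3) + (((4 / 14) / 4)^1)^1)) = 2052931 / 624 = 3289.95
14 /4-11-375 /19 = -1035 /38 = -27.24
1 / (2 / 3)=1.50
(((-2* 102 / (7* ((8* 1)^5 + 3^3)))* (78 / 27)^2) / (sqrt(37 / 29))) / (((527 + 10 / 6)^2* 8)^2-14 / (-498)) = -11446032* sqrt(1073) / 285481649618114778969805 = -0.00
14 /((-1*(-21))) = 2 /3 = 0.67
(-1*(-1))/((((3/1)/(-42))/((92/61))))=-1288/61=-21.11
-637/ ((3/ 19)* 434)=-1729/ 186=-9.30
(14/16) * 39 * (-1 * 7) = -238.88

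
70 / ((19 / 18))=1260 / 19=66.32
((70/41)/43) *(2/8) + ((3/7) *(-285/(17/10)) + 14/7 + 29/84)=-174954523/2517564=-69.49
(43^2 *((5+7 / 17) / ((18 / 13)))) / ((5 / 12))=4422808 / 255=17344.35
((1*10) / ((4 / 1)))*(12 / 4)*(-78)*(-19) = 11115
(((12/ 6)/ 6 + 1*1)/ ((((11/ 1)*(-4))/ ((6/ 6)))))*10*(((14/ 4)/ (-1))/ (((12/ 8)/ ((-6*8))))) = -1120/ 33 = -33.94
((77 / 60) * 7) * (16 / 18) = 1078 / 135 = 7.99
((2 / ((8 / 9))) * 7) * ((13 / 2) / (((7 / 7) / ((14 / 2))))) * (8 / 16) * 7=40131 / 16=2508.19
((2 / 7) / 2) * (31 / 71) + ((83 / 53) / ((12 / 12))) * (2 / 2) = 42894 / 26341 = 1.63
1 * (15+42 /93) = 479 /31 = 15.45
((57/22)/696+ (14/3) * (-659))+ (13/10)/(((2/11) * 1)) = -234899831/76560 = -3068.18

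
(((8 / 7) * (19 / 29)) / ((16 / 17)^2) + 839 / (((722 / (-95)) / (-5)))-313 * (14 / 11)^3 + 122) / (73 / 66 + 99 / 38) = 14556152817 / 1829059232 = 7.96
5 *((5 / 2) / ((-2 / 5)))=-125 / 4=-31.25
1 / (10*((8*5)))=1 / 400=0.00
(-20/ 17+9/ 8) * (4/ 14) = -1/ 68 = -0.01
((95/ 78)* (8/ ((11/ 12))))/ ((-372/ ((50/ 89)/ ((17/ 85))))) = -95000/ 1183611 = -0.08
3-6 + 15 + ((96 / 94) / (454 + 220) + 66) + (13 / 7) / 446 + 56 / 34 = 66959204927 / 840639086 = 79.65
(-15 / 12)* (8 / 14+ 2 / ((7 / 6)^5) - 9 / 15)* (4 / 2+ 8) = -376795 / 33614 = -11.21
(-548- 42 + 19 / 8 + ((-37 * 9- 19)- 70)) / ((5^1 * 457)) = -8077 / 18280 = -0.44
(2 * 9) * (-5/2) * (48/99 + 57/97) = -48.26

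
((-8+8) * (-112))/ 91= 0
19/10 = 1.90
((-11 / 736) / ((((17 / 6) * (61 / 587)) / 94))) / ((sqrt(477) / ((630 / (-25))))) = 19119177 * sqrt(53) / 25282060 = 5.51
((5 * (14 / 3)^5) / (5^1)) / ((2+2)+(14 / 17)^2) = 19428892 / 41067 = 473.10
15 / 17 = 0.88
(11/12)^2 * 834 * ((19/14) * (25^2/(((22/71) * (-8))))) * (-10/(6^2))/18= 6445690625/1741824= 3700.54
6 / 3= 2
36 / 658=18 / 329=0.05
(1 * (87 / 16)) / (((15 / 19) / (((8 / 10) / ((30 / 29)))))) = 15979 / 3000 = 5.33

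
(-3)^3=-27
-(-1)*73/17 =73/17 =4.29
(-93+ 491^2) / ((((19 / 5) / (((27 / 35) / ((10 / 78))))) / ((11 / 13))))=214720308 / 665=322887.68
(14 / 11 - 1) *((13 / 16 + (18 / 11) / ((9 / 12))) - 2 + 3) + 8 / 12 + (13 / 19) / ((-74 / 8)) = 6867881 / 4083024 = 1.68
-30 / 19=-1.58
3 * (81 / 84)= 81 / 28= 2.89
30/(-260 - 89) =-0.09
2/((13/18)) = 36/13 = 2.77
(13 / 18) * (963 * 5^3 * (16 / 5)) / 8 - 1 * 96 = 34679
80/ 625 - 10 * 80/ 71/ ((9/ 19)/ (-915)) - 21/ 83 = 48098223739/ 2209875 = 21765.13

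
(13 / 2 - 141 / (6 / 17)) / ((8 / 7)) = -2751 / 8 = -343.88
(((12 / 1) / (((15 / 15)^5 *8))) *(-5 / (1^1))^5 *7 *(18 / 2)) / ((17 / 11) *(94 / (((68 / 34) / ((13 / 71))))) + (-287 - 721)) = 461278125 / 1553722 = 296.89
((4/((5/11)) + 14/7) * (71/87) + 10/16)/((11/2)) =10949/6380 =1.72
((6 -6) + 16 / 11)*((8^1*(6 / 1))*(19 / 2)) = 7296 / 11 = 663.27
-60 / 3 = -20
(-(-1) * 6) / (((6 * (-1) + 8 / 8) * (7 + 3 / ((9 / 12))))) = -6 / 55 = -0.11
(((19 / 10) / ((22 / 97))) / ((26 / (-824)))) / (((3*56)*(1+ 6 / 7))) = -189829 / 223080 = -0.85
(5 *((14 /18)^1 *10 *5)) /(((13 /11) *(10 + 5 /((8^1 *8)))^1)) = 16.33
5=5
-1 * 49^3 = -117649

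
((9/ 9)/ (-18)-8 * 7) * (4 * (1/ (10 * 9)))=-1009/ 405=-2.49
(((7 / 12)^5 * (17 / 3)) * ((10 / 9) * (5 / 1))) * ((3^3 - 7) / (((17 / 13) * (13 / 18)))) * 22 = 23109625 / 23328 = 990.64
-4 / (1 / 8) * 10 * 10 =-3200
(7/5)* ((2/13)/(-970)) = -7/31525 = -0.00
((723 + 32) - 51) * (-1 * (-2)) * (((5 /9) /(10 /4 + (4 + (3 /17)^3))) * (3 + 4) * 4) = 1936901120 /575307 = 3366.73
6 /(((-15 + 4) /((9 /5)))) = -0.98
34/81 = 0.42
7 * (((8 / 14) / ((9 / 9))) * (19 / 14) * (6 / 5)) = 228 / 35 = 6.51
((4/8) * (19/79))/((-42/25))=-0.07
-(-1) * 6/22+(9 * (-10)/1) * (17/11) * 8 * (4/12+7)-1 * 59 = -90406/11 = -8218.73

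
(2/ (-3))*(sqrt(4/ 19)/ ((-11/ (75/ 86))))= 50*sqrt(19)/ 8987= 0.02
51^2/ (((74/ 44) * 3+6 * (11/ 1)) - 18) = 19074/ 389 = 49.03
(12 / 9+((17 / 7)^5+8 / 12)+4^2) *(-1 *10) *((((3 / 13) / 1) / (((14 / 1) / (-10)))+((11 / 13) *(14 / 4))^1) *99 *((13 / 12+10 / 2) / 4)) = -431521.80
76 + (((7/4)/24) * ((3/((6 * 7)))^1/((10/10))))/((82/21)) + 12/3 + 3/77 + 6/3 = 33152155/404096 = 82.04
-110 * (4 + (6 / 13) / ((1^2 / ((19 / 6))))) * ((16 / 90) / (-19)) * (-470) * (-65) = 29365600 / 171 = 171728.65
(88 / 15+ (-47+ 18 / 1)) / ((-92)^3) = 347 / 11680320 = 0.00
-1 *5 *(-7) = 35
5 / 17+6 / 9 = 49 / 51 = 0.96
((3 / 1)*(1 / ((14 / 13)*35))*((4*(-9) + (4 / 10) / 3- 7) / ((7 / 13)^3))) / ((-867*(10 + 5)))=18364723 / 10928751750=0.00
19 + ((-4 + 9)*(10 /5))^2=119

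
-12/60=-1/5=-0.20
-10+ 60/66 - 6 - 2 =-188/11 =-17.09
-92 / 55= -1.67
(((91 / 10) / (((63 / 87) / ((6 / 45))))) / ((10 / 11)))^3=71318484523 / 11390625000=6.26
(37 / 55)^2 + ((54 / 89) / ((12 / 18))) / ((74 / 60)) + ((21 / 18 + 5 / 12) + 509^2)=259083.77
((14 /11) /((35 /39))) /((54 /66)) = 26 /15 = 1.73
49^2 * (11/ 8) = 26411/ 8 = 3301.38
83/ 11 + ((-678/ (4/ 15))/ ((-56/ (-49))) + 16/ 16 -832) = -3048.14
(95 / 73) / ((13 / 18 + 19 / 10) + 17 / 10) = 8550 / 28397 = 0.30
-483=-483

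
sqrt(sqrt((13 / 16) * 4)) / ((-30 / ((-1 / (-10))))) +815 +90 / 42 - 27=-13^(1 / 4) * sqrt(2) / 600 +5531 / 7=790.14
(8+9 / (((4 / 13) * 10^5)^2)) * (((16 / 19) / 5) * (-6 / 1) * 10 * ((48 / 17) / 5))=-11520000013689 / 252343750000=-45.65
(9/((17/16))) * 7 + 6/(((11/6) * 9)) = 11156/187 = 59.66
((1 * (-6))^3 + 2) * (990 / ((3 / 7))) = -494340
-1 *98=-98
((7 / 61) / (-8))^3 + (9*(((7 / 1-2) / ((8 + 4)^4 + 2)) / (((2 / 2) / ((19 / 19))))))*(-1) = -2618377687 / 1205025786368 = -0.00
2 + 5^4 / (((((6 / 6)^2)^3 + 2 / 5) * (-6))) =-3041 / 42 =-72.40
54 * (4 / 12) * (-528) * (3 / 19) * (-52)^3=4009015296 / 19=211000805.05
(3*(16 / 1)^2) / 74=10.38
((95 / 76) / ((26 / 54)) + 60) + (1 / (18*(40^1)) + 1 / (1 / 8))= 660793 / 9360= 70.60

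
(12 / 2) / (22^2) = 3 / 242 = 0.01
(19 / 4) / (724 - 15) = 19 / 2836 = 0.01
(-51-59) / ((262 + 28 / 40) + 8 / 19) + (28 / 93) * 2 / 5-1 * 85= -1982892217 / 23246745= -85.30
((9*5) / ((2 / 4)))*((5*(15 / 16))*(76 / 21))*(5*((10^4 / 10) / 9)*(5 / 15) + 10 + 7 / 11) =138127625 / 462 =298977.54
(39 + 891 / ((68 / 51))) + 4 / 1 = 2845 / 4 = 711.25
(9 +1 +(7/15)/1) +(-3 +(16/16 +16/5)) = 35/3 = 11.67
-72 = -72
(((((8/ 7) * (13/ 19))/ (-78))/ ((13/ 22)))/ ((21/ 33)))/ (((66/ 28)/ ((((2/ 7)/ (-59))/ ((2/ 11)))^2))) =-0.00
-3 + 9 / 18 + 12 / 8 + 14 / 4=5 / 2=2.50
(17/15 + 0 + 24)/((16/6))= 377/40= 9.42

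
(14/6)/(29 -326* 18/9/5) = -35/1521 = -0.02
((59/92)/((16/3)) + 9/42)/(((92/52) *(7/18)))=403299/829472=0.49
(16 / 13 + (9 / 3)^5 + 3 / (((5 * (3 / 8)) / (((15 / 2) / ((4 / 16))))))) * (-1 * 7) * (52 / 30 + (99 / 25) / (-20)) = -61243679 / 19500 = -3140.70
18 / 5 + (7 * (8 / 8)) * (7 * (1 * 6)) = 1488 / 5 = 297.60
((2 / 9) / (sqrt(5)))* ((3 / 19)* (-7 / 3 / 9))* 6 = -28* sqrt(5) / 2565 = -0.02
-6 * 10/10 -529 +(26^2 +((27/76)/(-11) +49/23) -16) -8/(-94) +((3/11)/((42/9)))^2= 30976496973/243551462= 127.19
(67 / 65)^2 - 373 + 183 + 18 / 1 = -170.94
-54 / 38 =-27 / 19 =-1.42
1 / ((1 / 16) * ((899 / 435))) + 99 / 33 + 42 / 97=33603 / 3007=11.17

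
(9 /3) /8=3 /8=0.38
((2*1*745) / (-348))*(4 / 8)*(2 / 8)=-745 / 1392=-0.54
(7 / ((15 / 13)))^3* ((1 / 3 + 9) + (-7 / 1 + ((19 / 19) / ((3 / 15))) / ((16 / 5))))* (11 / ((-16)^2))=1550095547 / 41472000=37.38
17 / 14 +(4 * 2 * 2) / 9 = 377 / 126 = 2.99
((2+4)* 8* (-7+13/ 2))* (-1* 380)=9120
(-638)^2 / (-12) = -101761 / 3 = -33920.33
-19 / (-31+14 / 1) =19 / 17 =1.12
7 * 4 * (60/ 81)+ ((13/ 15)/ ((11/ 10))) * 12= 8968/ 297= 30.20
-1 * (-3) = 3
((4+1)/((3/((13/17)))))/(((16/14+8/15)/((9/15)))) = 1365/2992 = 0.46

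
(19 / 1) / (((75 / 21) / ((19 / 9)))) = 2527 / 225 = 11.23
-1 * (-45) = 45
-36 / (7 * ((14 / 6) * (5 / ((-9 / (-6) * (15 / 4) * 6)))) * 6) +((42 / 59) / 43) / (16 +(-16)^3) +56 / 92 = -1.87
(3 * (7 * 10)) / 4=52.50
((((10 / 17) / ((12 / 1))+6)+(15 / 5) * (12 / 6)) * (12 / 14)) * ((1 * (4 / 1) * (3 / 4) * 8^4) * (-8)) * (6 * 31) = -22471704576 / 119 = -188837853.58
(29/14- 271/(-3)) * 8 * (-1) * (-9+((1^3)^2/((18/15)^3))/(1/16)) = -15524/81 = -191.65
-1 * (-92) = 92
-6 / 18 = -1 / 3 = -0.33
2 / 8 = 1 / 4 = 0.25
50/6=25/3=8.33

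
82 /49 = 1.67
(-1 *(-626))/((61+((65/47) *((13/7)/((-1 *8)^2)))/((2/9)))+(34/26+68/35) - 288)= -1713537280/611970571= -2.80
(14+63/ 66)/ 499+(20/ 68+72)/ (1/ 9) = 121433251/ 186626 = 650.68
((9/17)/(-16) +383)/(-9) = -104167/2448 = -42.55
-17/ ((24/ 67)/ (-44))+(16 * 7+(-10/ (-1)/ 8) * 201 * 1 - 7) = 29333/ 12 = 2444.42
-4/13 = -0.31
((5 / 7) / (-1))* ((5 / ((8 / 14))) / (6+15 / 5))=-25 / 36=-0.69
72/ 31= 2.32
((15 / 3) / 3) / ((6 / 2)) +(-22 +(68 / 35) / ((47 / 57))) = -282601 / 14805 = -19.09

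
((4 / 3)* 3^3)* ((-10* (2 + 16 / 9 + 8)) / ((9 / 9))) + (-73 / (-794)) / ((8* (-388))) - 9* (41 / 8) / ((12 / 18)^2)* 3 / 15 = -52504788343 / 12322880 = -4260.76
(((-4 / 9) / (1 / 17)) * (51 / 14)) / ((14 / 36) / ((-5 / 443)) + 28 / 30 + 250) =-17340 / 136381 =-0.13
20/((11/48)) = 960/11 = 87.27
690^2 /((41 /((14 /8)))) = 833175 /41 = 20321.34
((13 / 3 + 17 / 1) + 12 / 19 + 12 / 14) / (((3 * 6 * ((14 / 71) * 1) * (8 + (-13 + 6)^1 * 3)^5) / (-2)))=323263 / 9333192141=0.00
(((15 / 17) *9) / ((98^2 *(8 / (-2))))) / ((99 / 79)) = -1185 / 7183792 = -0.00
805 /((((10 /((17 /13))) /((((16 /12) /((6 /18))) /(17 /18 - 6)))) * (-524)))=0.16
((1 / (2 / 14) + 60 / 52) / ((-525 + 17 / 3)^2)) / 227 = 477 / 3581575582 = 0.00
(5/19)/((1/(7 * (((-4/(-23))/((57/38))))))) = 280/1311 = 0.21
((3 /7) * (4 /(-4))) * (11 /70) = -33 /490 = -0.07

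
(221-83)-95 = 43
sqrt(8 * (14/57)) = 4 * sqrt(399)/57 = 1.40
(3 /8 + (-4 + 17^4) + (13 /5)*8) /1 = 3341527 /40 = 83538.18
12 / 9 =4 / 3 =1.33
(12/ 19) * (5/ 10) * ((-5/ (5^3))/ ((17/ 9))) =-54/ 8075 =-0.01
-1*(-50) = 50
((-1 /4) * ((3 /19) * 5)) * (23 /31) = -345 /2356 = -0.15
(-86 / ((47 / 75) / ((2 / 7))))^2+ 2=166626482 / 108241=1539.40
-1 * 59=-59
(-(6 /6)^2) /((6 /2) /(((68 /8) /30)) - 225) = 17 /3645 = 0.00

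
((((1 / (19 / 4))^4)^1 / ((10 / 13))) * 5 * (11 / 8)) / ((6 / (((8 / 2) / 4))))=1144 / 390963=0.00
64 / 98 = 32 / 49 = 0.65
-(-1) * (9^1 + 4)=13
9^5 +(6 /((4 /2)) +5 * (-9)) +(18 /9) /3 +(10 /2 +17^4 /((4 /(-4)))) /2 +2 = 51755 /3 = 17251.67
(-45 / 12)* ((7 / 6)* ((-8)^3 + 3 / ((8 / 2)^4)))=4587415 / 2048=2239.95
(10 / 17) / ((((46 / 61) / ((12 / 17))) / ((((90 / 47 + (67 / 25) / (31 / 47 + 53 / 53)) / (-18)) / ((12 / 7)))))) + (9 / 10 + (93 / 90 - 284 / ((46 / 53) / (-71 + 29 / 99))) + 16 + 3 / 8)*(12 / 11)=1340621697903841 / 53073290556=25259.82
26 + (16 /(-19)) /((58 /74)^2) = 393550 /15979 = 24.63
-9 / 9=-1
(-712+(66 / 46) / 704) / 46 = -1048061 / 67712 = -15.48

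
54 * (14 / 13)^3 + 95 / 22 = 3468587 / 48334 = 71.76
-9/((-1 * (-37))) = -9/37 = -0.24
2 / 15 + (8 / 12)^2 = 26 / 45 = 0.58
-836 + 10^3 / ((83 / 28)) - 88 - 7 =-49273 / 83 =-593.65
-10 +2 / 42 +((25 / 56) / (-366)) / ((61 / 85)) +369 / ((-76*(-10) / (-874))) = -904985471 / 2083760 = -434.30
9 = 9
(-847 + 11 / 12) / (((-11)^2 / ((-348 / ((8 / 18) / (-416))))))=-2277628.36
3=3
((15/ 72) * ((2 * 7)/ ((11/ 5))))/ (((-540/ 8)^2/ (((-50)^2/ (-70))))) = -250/ 24057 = -0.01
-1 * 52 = -52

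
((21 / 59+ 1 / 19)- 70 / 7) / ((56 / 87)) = -16704 / 1121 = -14.90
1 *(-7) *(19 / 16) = -133 / 16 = -8.31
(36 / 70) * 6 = 108 / 35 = 3.09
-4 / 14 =-2 / 7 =-0.29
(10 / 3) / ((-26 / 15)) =-25 / 13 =-1.92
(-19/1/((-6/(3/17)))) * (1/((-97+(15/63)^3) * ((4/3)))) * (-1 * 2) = 527877/61077056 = 0.01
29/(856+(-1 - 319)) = 29/536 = 0.05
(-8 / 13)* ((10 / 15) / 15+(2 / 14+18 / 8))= -6142 / 4095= -1.50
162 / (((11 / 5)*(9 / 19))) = 1710 / 11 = 155.45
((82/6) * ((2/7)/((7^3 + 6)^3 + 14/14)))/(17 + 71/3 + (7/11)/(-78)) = 11726/5190187683625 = 0.00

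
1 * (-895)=-895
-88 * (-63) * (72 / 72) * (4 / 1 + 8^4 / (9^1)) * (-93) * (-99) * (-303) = -7100710337952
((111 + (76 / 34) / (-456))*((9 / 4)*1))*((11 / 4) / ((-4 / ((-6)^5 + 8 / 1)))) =725549649 / 544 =1333730.97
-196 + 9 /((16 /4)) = -775 /4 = -193.75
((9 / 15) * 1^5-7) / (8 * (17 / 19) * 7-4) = -152 / 1095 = -0.14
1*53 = 53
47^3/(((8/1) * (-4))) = -103823/32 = -3244.47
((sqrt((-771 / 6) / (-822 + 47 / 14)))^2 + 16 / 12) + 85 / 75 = 451042 / 171915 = 2.62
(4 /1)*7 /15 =28 /15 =1.87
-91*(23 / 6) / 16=-2093 / 96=-21.80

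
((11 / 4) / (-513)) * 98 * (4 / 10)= -539 / 2565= -0.21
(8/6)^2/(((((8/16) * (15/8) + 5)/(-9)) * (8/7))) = -224/95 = -2.36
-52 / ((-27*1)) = 1.93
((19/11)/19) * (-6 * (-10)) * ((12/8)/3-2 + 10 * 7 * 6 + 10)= 25710/11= 2337.27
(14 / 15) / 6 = 7 / 45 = 0.16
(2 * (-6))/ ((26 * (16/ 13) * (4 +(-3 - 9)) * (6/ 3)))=3/ 128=0.02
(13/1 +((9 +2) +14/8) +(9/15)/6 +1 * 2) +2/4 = 28.35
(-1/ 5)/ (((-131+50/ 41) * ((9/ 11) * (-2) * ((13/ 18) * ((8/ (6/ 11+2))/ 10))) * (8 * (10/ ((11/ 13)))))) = -3157/ 71939920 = -0.00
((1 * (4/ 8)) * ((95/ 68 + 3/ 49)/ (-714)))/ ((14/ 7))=-4859/ 9516192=-0.00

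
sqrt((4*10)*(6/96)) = sqrt(10)/2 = 1.58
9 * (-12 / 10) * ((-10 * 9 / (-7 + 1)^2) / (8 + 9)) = 27 / 17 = 1.59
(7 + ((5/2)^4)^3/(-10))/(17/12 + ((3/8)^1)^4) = -146312343/35302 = -4144.59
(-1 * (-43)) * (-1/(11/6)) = -23.45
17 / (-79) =-17 / 79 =-0.22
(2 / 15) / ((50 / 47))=47 / 375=0.13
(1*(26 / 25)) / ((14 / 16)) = 208 / 175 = 1.19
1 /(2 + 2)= 1 /4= 0.25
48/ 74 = 24/ 37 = 0.65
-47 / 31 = -1.52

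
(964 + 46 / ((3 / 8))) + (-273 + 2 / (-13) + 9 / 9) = 31766 / 39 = 814.51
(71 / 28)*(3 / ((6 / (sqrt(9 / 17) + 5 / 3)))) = 213*sqrt(17) / 952 + 355 / 168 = 3.04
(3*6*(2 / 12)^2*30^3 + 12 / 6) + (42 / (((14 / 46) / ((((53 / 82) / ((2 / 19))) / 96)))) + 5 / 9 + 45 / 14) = 2234124967 / 165312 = 13514.60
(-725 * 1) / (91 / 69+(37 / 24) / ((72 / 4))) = -1440720 / 2791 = -516.20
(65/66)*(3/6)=0.49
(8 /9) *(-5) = -4.44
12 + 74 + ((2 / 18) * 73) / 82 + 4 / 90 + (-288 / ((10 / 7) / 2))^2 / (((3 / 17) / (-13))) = -220955752351 / 18450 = -11975921.54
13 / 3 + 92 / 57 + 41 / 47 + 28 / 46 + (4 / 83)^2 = 1051397132 / 141493171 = 7.43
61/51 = 1.20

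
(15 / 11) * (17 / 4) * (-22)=-255 / 2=-127.50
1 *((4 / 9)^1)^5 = 1024 / 59049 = 0.02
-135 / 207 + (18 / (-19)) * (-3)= 957 / 437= 2.19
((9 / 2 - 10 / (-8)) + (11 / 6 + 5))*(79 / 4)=11929 / 48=248.52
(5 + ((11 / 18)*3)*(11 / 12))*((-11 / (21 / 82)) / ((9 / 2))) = -216931 / 3402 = -63.77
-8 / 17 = -0.47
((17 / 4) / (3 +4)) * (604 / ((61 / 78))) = 200226 / 427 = 468.91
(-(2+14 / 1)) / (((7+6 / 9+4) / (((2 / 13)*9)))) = -864 / 455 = -1.90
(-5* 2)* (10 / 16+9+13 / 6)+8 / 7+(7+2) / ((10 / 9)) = -45643 / 420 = -108.67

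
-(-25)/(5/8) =40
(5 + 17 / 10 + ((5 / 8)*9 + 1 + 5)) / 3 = 733 / 120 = 6.11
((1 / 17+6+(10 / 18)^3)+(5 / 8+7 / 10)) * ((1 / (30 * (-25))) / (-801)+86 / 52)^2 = 156204311113269452149 / 7558762734095625000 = 20.67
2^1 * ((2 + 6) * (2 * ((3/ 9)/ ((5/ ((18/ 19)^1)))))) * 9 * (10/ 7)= 3456/ 133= 25.98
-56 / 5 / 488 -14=-4277 / 305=-14.02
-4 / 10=-0.40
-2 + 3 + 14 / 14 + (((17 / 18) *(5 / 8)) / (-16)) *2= 2219 / 1152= 1.93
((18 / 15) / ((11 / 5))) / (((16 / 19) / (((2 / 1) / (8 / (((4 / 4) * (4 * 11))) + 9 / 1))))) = 57 / 404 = 0.14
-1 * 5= -5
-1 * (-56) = 56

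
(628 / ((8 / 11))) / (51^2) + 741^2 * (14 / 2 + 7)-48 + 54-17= 39988415573 / 5202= 7687123.33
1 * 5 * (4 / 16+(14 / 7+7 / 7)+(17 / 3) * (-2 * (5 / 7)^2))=-12.66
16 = 16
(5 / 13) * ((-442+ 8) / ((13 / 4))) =-8680 / 169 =-51.36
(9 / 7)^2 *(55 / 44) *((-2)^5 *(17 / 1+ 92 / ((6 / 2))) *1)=-3151.84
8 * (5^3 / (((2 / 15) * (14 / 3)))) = 11250 / 7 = 1607.14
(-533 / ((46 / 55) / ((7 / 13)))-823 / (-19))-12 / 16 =-525425 / 1748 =-300.59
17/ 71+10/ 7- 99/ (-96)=42929/ 15904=2.70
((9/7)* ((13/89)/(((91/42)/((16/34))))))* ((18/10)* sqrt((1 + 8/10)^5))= 944784* sqrt(5)/6619375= 0.32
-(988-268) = -720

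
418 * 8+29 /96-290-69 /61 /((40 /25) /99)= 17476133 /5856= 2984.31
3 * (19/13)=57/13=4.38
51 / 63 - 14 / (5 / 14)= -4031 / 105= -38.39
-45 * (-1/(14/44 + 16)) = 990/359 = 2.76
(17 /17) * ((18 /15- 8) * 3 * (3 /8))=-153 /20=-7.65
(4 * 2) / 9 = 8 / 9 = 0.89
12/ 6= 2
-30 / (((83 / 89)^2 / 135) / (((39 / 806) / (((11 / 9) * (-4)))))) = 46.09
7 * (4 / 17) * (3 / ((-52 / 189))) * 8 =-31752 / 221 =-143.67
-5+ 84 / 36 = -8 / 3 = -2.67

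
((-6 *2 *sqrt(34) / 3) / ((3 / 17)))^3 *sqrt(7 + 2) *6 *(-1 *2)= 42762752 *sqrt(34) / 3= 83115849.93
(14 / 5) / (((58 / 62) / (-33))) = -14322 / 145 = -98.77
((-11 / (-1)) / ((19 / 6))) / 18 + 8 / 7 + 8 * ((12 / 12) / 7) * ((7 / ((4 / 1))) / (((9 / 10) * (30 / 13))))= 8255 / 3591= 2.30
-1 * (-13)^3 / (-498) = -2197 / 498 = -4.41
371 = 371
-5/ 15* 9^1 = -3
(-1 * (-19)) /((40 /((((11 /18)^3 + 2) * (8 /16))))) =49381 /93312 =0.53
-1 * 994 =-994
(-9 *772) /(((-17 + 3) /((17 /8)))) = 29529 /28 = 1054.61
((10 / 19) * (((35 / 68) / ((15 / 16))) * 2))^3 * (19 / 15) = 35123200 / 143661033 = 0.24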